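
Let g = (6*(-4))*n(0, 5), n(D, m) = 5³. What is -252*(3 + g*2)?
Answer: 1511244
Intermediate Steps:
n(D, m) = 125
g = -3000 (g = (6*(-4))*125 = -24*125 = -3000)
-252*(3 + g*2) = -252*(3 - 3000*2) = -252*(3 - 6000) = -252*(-5997) = 1511244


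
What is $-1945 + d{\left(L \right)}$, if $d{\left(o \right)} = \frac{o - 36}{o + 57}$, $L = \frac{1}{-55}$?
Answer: $- \frac{6097611}{3134} \approx -1945.6$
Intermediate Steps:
$L = - \frac{1}{55} \approx -0.018182$
$d{\left(o \right)} = \frac{-36 + o}{57 + o}$
$-1945 + d{\left(L \right)} = -1945 + \frac{-36 - \frac{1}{55}}{57 - \frac{1}{55}} = -1945 + \frac{1}{\frac{3134}{55}} \left(- \frac{1981}{55}\right) = -1945 + \frac{55}{3134} \left(- \frac{1981}{55}\right) = -1945 - \frac{1981}{3134} = - \frac{6097611}{3134}$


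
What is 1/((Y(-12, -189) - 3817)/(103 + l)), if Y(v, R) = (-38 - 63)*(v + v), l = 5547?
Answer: -5650/1393 ≈ -4.0560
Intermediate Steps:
Y(v, R) = -202*v
1/((Y(-12, -189) - 3817)/(103 + l)) = 1/((-202*(-12) - 3817)/(103 + 5547)) = 1/((2424 - 3817)/5650) = 1/(-1393*1/5650) = 1/(-1393/5650) = -5650/1393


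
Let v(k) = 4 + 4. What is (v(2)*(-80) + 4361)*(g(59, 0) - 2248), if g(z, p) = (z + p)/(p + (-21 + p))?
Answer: -175880507/21 ≈ -8.3753e+6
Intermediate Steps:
g(z, p) = (p + z)/(-21 + 2*p)
v(k) = 8
(v(2)*(-80) + 4361)*(g(59, 0) - 2248) = (8*(-80) + 4361)*((0 + 59)/(-21 + 2*0) - 2248) = (-640 + 4361)*(59/(-21 + 0) - 2248) = 3721*(59/(-21) - 2248) = 3721*(-1/21*59 - 2248) = 3721*(-59/21 - 2248) = 3721*(-47267/21) = -175880507/21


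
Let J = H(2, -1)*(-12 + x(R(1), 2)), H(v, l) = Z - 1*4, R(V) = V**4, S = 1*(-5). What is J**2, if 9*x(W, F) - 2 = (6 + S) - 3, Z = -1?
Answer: 3600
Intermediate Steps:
S = -5
x(W, F) = 0 (x(W, F) = 2/9 + ((6 - 5) - 3)/9 = 2/9 + (1 - 3)/9 = 2/9 + (1/9)*(-2) = 2/9 - 2/9 = 0)
H(v, l) = -5 (H(v, l) = -1 - 1*4 = -1 - 4 = -5)
J = 60 (J = -5*(-12 + 0) = -5*(-12) = 60)
J**2 = 60**2 = 3600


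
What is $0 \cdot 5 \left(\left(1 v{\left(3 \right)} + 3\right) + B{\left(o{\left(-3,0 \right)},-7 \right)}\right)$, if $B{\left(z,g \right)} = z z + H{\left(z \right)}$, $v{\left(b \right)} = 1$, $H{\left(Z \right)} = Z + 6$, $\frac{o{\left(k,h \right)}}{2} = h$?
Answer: $0$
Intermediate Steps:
$o{\left(k,h \right)} = 2 h$
$H{\left(Z \right)} = 6 + Z$
$B{\left(z,g \right)} = 6 + z + z^{2}$ ($B{\left(z,g \right)} = z z + \left(6 + z\right) = z^{2} + \left(6 + z\right) = 6 + z + z^{2}$)
$0 \cdot 5 \left(\left(1 v{\left(3 \right)} + 3\right) + B{\left(o{\left(-3,0 \right)},-7 \right)}\right) = 0 \cdot 5 \left(\left(1 \cdot 1 + 3\right) + \left(6 + 2 \cdot 0 + \left(2 \cdot 0\right)^{2}\right)\right) = 0 \left(\left(1 + 3\right) + \left(6 + 0 + 0^{2}\right)\right) = 0 \left(4 + \left(6 + 0 + 0\right)\right) = 0 \left(4 + 6\right) = 0 \cdot 10 = 0$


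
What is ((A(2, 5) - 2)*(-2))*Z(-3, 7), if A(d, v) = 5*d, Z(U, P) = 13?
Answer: -208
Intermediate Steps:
((A(2, 5) - 2)*(-2))*Z(-3, 7) = ((5*2 - 2)*(-2))*13 = ((10 - 2)*(-2))*13 = (8*(-2))*13 = -16*13 = -208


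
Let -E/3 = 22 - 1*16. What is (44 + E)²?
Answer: 676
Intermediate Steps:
E = -18 (E = -3*(22 - 1*16) = -3*(22 - 16) = -3*6 = -18)
(44 + E)² = (44 - 18)² = 26² = 676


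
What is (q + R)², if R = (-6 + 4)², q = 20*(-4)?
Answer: 5776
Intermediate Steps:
q = -80
R = 4 (R = (-2)² = 4)
(q + R)² = (-80 + 4)² = (-76)² = 5776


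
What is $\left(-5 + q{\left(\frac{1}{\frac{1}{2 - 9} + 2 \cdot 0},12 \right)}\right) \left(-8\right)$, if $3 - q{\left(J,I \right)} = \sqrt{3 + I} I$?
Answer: $16 + 96 \sqrt{15} \approx 387.81$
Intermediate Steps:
$q{\left(J,I \right)} = 3 - I \sqrt{3 + I}$ ($q{\left(J,I \right)} = 3 - \sqrt{3 + I} I = 3 - I \sqrt{3 + I}$)
$\left(-5 + q{\left(\frac{1}{\frac{1}{2 - 9} + 2 \cdot 0},12 \right)}\right) \left(-8\right) = \left(-5 + \left(3 - 12 \sqrt{3 + 12}\right)\right) \left(-8\right) = \left(-5 + \left(3 - 12 \sqrt{15}\right)\right) \left(-8\right) = \left(-2 - 12 \sqrt{15}\right) \left(-8\right) = 16 + 96 \sqrt{15}$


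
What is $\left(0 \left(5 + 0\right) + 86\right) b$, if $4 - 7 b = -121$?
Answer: $\frac{10750}{7} \approx 1535.7$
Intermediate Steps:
$b = \frac{125}{7}$ ($b = \frac{4}{7} - - \frac{121}{7} = \frac{4}{7} + \frac{121}{7} = \frac{125}{7} \approx 17.857$)
$\left(0 \left(5 + 0\right) + 86\right) b = \left(0 \left(5 + 0\right) + 86\right) \frac{125}{7} = \left(0 \cdot 5 + 86\right) \frac{125}{7} = \left(0 + 86\right) \frac{125}{7} = 86 \cdot \frac{125}{7} = \frac{10750}{7}$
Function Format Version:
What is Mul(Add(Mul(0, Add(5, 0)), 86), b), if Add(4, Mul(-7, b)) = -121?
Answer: Rational(10750, 7) ≈ 1535.7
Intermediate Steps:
b = Rational(125, 7) (b = Add(Rational(4, 7), Mul(Rational(-1, 7), -121)) = Add(Rational(4, 7), Rational(121, 7)) = Rational(125, 7) ≈ 17.857)
Mul(Add(Mul(0, Add(5, 0)), 86), b) = Mul(Add(Mul(0, Add(5, 0)), 86), Rational(125, 7)) = Mul(Add(Mul(0, 5), 86), Rational(125, 7)) = Mul(Add(0, 86), Rational(125, 7)) = Mul(86, Rational(125, 7)) = Rational(10750, 7)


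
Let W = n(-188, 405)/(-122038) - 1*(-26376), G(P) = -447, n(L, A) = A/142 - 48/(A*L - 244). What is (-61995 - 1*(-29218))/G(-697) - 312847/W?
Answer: 832686920064197840/13547208071060233 ≈ 61.466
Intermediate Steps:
n(L, A) = -48/(-244 + A*L) + A/142 (n(L, A) = A*(1/142) - 48/(-244 + A*L) = A/142 - 48/(-244 + A*L) = -48/(-244 + A*L) + A/142)
W = 272762578611951/10341317063 (W = ((-6816 - 244*405 - 188*405²)/(142*(-244 + 405*(-188))))/(-122038) - 1*(-26376) = ((-6816 - 98820 - 188*164025)/(142*(-244 - 76140)))*(-1/122038) + 26376 = ((1/142)*(-6816 - 98820 - 30836700)/(-76384))*(-1/122038) + 26376 = ((1/142)*(-1/76384)*(-30942336))*(-1/122038) + 26376 = (483474/169477)*(-1/122038) + 26376 = -241737/10341317063 + 26376 = 272762578611951/10341317063 ≈ 26376.)
(-61995 - 1*(-29218))/G(-697) - 312847/W = (-61995 - 1*(-29218))/(-447) - 312847/272762578611951/10341317063 = (-61995 + 29218)*(-1/447) - 312847*10341317063/272762578611951 = -32777*(-1/447) - 3235250019208361/272762578611951 = 32777/447 - 3235250019208361/272762578611951 = 832686920064197840/13547208071060233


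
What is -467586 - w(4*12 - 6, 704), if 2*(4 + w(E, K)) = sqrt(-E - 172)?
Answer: -467582 - I*sqrt(214)/2 ≈ -4.6758e+5 - 7.3144*I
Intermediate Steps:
w(E, K) = -4 + sqrt(-172 - E)/2 (w(E, K) = -4 + sqrt(-E - 172)/2 = -4 + sqrt(-172 - E)/2)
-467586 - w(4*12 - 6, 704) = -467586 - (-4 + sqrt(-172 - (4*12 - 6))/2) = -467586 - (-4 + sqrt(-172 - (48 - 6))/2) = -467586 - (-4 + sqrt(-172 - 1*42)/2) = -467586 - (-4 + sqrt(-172 - 42)/2) = -467586 - (-4 + sqrt(-214)/2) = -467586 - (-4 + (I*sqrt(214))/2) = -467586 - (-4 + I*sqrt(214)/2) = -467586 + (4 - I*sqrt(214)/2) = -467582 - I*sqrt(214)/2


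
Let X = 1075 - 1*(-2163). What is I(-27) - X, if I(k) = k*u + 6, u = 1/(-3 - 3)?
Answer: -6455/2 ≈ -3227.5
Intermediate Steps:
u = -⅙ (u = 1/(-6) = -⅙ ≈ -0.16667)
I(k) = 6 - k/6 (I(k) = k*(-⅙) + 6 = -k/6 + 6 = 6 - k/6)
X = 3238 (X = 1075 + 2163 = 3238)
I(-27) - X = (6 - ⅙*(-27)) - 1*3238 = (6 + 9/2) - 3238 = 21/2 - 3238 = -6455/2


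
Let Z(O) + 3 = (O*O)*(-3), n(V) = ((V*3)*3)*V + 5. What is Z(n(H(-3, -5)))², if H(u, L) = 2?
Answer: 25462116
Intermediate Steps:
n(V) = 5 + 9*V² (n(V) = ((3*V)*3)*V + 5 = (9*V)*V + 5 = 9*V² + 5 = 5 + 9*V²)
Z(O) = -3 - 3*O² (Z(O) = -3 + (O*O)*(-3) = -3 + O²*(-3) = -3 - 3*O²)
Z(n(H(-3, -5)))² = (-3 - 3*(5 + 9*2²)²)² = (-3 - 3*(5 + 9*4)²)² = (-3 - 3*(5 + 36)²)² = (-3 - 3*41²)² = (-3 - 3*1681)² = (-3 - 5043)² = (-5046)² = 25462116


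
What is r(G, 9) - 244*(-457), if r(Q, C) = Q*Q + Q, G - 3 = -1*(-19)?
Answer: 112014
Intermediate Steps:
G = 22 (G = 3 - 1*(-19) = 3 + 19 = 22)
r(Q, C) = Q + Q² (r(Q, C) = Q² + Q = Q + Q²)
r(G, 9) - 244*(-457) = 22*(1 + 22) - 244*(-457) = 22*23 + 111508 = 506 + 111508 = 112014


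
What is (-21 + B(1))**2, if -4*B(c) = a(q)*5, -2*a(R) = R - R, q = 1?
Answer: 441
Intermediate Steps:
a(R) = 0 (a(R) = -(R - R)/2 = -1/2*0 = 0)
B(c) = 0 (B(c) = -0*5 = -1/4*0 = 0)
(-21 + B(1))**2 = (-21 + 0)**2 = (-21)**2 = 441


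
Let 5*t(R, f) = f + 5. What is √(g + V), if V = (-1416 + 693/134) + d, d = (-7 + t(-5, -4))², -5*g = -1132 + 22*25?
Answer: I*√560311754/670 ≈ 35.33*I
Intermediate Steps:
t(R, f) = 1 + f/5 (t(R, f) = (f + 5)/5 = (5 + f)/5 = 1 + f/5)
g = 582/5 (g = -(-1132 + 22*25)/5 = -(-1132 + 550)/5 = -⅕*(-582) = 582/5 ≈ 116.40)
d = 1156/25 (d = (-7 + (1 + (⅕)*(-4)))² = (-7 + (1 - ⅘))² = (-7 + ⅕)² = (-34/5)² = 1156/25 ≈ 46.240)
V = -4571371/3350 (V = (-1416 + 693/134) + 1156/25 = -189051/134 + 1156/25 = -4571371/3350 ≈ -1364.6)
√(g + V) = √(582/5 - 4571371/3350) = √(-4181431/3350) = I*√560311754/670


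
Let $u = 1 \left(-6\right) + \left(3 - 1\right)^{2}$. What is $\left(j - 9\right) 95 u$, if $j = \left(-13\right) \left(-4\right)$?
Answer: $-8170$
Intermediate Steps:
$j = 52$
$u = -2$ ($u = -6 + 2^{2} = -6 + 4 = -2$)
$\left(j - 9\right) 95 u = \left(52 - 9\right) 95 \left(-2\right) = 43 \cdot 95 \left(-2\right) = 4085 \left(-2\right) = -8170$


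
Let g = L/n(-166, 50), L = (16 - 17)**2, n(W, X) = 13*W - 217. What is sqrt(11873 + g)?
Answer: sqrt(2678845530)/475 ≈ 108.96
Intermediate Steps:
n(W, X) = -217 + 13*W
L = 1 (L = (-1)**2 = 1)
g = -1/2375 (g = 1/(-217 + 13*(-166)) = 1/(-217 - 2158) = 1/(-2375) = 1*(-1/2375) = -1/2375 ≈ -0.00042105)
sqrt(11873 + g) = sqrt(11873 - 1/2375) = sqrt(28198374/2375) = sqrt(2678845530)/475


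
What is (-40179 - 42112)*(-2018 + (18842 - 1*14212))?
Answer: -214944092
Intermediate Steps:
(-40179 - 42112)*(-2018 + (18842 - 1*14212)) = -82291*(-2018 + (18842 - 14212)) = -82291*(-2018 + 4630) = -82291*2612 = -214944092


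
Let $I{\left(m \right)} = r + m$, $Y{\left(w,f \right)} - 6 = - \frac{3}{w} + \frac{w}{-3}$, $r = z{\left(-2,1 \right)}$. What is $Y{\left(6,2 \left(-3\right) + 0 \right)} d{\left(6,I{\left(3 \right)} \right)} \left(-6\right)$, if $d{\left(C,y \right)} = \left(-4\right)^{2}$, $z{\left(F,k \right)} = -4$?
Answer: $-336$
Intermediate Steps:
$r = -4$
$Y{\left(w,f \right)} = 6 - \frac{3}{w} - \frac{w}{3}$ ($Y{\left(w,f \right)} = 6 + \left(- \frac{3}{w} + \frac{w}{-3}\right) = 6 + \left(- \frac{3}{w} + w \left(- \frac{1}{3}\right)\right) = 6 - \left(\frac{3}{w} + \frac{w}{3}\right) = 6 - \frac{3}{w} - \frac{w}{3}$)
$I{\left(m \right)} = -4 + m$
$d{\left(C,y \right)} = 16$
$Y{\left(6,2 \left(-3\right) + 0 \right)} d{\left(6,I{\left(3 \right)} \right)} \left(-6\right) = \left(6 - \frac{3}{6} - 2\right) 16 \left(-6\right) = \left(6 - \frac{1}{2} - 2\right) 16 \left(-6\right) = \frac{7}{2} \cdot 16 \left(-6\right) = 56 \left(-6\right) = -336$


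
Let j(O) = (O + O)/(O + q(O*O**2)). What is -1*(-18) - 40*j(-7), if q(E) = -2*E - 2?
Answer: 12746/677 ≈ 18.827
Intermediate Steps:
q(E) = -2 - 2*E
j(O) = 2*O/(-2 + O - 2*O**3) (j(O) = (O + O)/(O + (-2 - 2*O*O**2)) = (2*O)/(O + (-2 - 2*O**3)) = (2*O)/(-2 + O - 2*O**3) = 2*O/(-2 + O - 2*O**3))
-1*(-18) - 40*j(-7) = -1*(-18) - (-80)*(-7)/(2 - 1*(-7) + 2*(-7)**3) = 18 - (-80)*(-7)/(2 + 7 + 2*(-343)) = 18 - (-80)*(-7)/(2 + 7 - 686) = 18 - (-80)*(-7)/(-677) = 18 - (-80)*(-7)*(-1)/677 = 18 - 40*(-14/677) = 18 + 560/677 = 12746/677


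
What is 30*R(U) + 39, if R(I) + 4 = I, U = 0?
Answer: -81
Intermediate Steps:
R(I) = -4 + I
30*R(U) + 39 = 30*(-4 + 0) + 39 = 30*(-4) + 39 = -120 + 39 = -81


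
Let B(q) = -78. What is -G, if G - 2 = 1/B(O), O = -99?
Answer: -155/78 ≈ -1.9872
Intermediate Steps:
G = 155/78 (G = 2 + 1/(-78) = 2 - 1/78 = 155/78 ≈ 1.9872)
-G = -1*155/78 = -155/78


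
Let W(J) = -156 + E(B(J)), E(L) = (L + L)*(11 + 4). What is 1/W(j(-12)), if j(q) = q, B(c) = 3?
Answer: -1/66 ≈ -0.015152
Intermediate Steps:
E(L) = 30*L (E(L) = (2*L)*15 = 30*L)
W(J) = -66 (W(J) = -156 + 30*3 = -156 + 90 = -66)
1/W(j(-12)) = 1/(-66) = -1/66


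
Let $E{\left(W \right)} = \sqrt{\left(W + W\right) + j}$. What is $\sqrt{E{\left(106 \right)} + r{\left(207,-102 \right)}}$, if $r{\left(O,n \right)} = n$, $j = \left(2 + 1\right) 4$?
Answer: $\sqrt{-102 + 4 \sqrt{14}} \approx 9.3292 i$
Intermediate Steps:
$j = 12$ ($j = 3 \cdot 4 = 12$)
$E{\left(W \right)} = \sqrt{12 + 2 W}$ ($E{\left(W \right)} = \sqrt{\left(W + W\right) + 12} = \sqrt{2 W + 12} = \sqrt{12 + 2 W}$)
$\sqrt{E{\left(106 \right)} + r{\left(207,-102 \right)}} = \sqrt{\sqrt{12 + 2 \cdot 106} - 102} = \sqrt{\sqrt{12 + 212} - 102} = \sqrt{\sqrt{224} - 102} = \sqrt{4 \sqrt{14} - 102} = \sqrt{-102 + 4 \sqrt{14}}$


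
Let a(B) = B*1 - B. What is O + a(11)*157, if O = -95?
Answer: -95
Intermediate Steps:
a(B) = 0 (a(B) = B - B = 0)
O + a(11)*157 = -95 + 0*157 = -95 + 0 = -95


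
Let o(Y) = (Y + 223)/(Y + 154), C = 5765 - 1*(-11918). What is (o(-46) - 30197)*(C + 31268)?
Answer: -5912372487/4 ≈ -1.4781e+9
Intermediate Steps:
C = 17683 (C = 5765 + 11918 = 17683)
o(Y) = (223 + Y)/(154 + Y)
(o(-46) - 30197)*(C + 31268) = ((223 - 46)/(154 - 46) - 30197)*(17683 + 31268) = (177/108 - 30197)*48951 = ((1/108)*177 - 30197)*48951 = (59/36 - 30197)*48951 = -1087033/36*48951 = -5912372487/4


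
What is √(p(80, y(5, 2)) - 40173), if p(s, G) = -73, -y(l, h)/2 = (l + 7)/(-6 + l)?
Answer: I*√40246 ≈ 200.61*I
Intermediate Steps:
y(l, h) = -2*(7 + l)/(-6 + l) (y(l, h) = -2*(l + 7)/(-6 + l) = -2*(7 + l)/(-6 + l))
√(p(80, y(5, 2)) - 40173) = √(-73 - 40173) = √(-40246) = I*√40246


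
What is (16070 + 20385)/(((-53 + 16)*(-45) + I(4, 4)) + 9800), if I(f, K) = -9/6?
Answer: 72910/22927 ≈ 3.1801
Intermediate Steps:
I(f, K) = -3/2 (I(f, K) = -9*⅙ = -3/2)
(16070 + 20385)/(((-53 + 16)*(-45) + I(4, 4)) + 9800) = (16070 + 20385)/(((-53 + 16)*(-45) - 3/2) + 9800) = 36455/((-37*(-45) - 3/2) + 9800) = 36455/((1665 - 3/2) + 9800) = 36455/(3327/2 + 9800) = 36455/(22927/2) = 36455*(2/22927) = 72910/22927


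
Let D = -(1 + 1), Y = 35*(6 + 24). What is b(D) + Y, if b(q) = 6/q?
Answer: 1047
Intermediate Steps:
Y = 1050 (Y = 35*30 = 1050)
D = -2 (D = -1*2 = -2)
b(D) + Y = 6/(-2) + 1050 = 6*(-½) + 1050 = -3 + 1050 = 1047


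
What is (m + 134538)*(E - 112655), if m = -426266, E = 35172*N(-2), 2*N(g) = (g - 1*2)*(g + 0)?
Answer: -8178011024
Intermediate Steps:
N(g) = g*(-2 + g)/2 (N(g) = ((g - 1*2)*(g + 0))/2 = ((g - 2)*g)/2 = ((-2 + g)*g)/2 = (g*(-2 + g))/2 = g*(-2 + g)/2)
E = 140688 (E = 35172*((½)*(-2)*(-2 - 2)) = 35172*((½)*(-2)*(-4)) = 35172*4 = 140688)
(m + 134538)*(E - 112655) = (-426266 + 134538)*(140688 - 112655) = -291728*28033 = -8178011024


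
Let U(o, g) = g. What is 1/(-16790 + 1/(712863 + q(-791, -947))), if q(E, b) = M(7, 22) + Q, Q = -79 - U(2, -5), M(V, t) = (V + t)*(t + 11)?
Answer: -713746/11983795339 ≈ -5.9559e-5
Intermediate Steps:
M(V, t) = (11 + t)*(V + t) (M(V, t) = (V + t)*(11 + t) = (11 + t)*(V + t))
Q = -74 (Q = -79 - 1*(-5) = -79 + 5 = -74)
q(E, b) = 883 (q(E, b) = (22² + 11*7 + 11*22 + 7*22) - 74 = (484 + 77 + 242 + 154) - 74 = 957 - 74 = 883)
1/(-16790 + 1/(712863 + q(-791, -947))) = 1/(-16790 + 1/(712863 + 883)) = 1/(-16790 + 1/713746) = 1/(-11983795339/713746) = -713746/11983795339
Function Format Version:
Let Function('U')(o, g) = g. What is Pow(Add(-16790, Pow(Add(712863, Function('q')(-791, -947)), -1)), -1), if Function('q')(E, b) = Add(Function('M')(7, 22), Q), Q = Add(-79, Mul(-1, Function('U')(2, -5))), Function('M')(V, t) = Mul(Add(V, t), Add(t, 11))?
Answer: Rational(-713746, 11983795339) ≈ -5.9559e-5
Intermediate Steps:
Function('M')(V, t) = Mul(Add(11, t), Add(V, t)) (Function('M')(V, t) = Mul(Add(V, t), Add(11, t)) = Mul(Add(11, t), Add(V, t)))
Q = -74 (Q = Add(-79, Mul(-1, -5)) = Add(-79, 5) = -74)
Function('q')(E, b) = 883 (Function('q')(E, b) = Add(Add(Pow(22, 2), Mul(11, 7), Mul(11, 22), Mul(7, 22)), -74) = Add(Add(484, 77, 242, 154), -74) = Add(957, -74) = 883)
Pow(Add(-16790, Pow(Add(712863, Function('q')(-791, -947)), -1)), -1) = Pow(Add(-16790, Pow(Add(712863, 883), -1)), -1) = Pow(Add(-16790, Pow(713746, -1)), -1) = Pow(Add(-16790, Rational(1, 713746)), -1) = Pow(Rational(-11983795339, 713746), -1) = Rational(-713746, 11983795339)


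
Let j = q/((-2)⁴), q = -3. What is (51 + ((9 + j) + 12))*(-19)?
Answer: -21831/16 ≈ -1364.4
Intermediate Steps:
j = -3/16 (j = -3/((-2)⁴) = -3/16 ≈ -0.18750)
(51 + ((9 + j) + 12))*(-19) = (51 + ((9 - 3/16) + 12))*(-19) = (51 + (141/16 + 12))*(-19) = (51 + 333/16)*(-19) = (1149/16)*(-19) = -21831/16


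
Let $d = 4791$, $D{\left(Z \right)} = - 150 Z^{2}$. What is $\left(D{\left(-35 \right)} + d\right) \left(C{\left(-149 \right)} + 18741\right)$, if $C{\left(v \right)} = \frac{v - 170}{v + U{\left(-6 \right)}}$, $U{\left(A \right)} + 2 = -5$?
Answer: $- \frac{174420301495}{52} \approx -3.3542 \cdot 10^{9}$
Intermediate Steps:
$U{\left(A \right)} = -7$ ($U{\left(A \right)} = -2 - 5 = -7$)
$C{\left(v \right)} = \frac{-170 + v}{-7 + v}$ ($C{\left(v \right)} = \frac{v - 170}{v - 7} = \frac{-170 + v}{-7 + v}$)
$\left(D{\left(-35 \right)} + d\right) \left(C{\left(-149 \right)} + 18741\right) = \left(- 150 \left(-35\right)^{2} + 4791\right) \left(\frac{-170 - 149}{-7 - 149} + 18741\right) = \left(\left(-150\right) 1225 + 4791\right) \left(\frac{1}{-156} \left(-319\right) + 18741\right) = \left(-183750 + 4791\right) \left(\left(- \frac{1}{156}\right) \left(-319\right) + 18741\right) = - 178959 \left(\frac{319}{156} + 18741\right) = \left(-178959\right) \frac{2923915}{156} = - \frac{174420301495}{52}$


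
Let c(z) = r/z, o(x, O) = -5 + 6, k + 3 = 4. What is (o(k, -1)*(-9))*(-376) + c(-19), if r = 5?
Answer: 64291/19 ≈ 3383.7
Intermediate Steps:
k = 1 (k = -3 + 4 = 1)
o(x, O) = 1
c(z) = 5/z
(o(k, -1)*(-9))*(-376) + c(-19) = (1*(-9))*(-376) + 5/(-19) = -9*(-376) + 5*(-1/19) = 3384 - 5/19 = 64291/19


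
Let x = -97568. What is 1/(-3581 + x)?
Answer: -1/101149 ≈ -9.8864e-6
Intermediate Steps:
1/(-3581 + x) = 1/(-3581 - 97568) = 1/(-101149) = -1/101149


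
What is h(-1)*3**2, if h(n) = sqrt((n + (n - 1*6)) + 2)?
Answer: 9*I*sqrt(6) ≈ 22.045*I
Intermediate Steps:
h(n) = sqrt(-4 + 2*n) (h(n) = sqrt((n + (n - 6)) + 2) = sqrt((n + (-6 + n)) + 2) = sqrt((-6 + 2*n) + 2) = sqrt(-4 + 2*n))
h(-1)*3**2 = sqrt(-4 + 2*(-1))*3**2 = sqrt(-4 - 2)*9 = sqrt(-6)*9 = (I*sqrt(6))*9 = 9*I*sqrt(6)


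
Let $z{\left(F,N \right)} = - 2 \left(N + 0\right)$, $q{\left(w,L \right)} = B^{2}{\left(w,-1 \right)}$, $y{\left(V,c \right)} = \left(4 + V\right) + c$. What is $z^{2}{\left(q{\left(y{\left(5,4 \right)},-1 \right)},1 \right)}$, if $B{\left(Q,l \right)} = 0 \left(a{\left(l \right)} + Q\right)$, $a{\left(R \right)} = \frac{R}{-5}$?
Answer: $4$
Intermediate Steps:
$a{\left(R \right)} = - \frac{R}{5}$ ($a{\left(R \right)} = R \left(- \frac{1}{5}\right) = - \frac{R}{5}$)
$B{\left(Q,l \right)} = 0$ ($B{\left(Q,l \right)} = 0 \left(- \frac{l}{5} + Q\right) = 0 \left(Q - \frac{l}{5}\right) = 0$)
$y{\left(V,c \right)} = 4 + V + c$
$q{\left(w,L \right)} = 0$ ($q{\left(w,L \right)} = 0^{2} = 0$)
$z{\left(F,N \right)} = - 2 N$
$z^{2}{\left(q{\left(y{\left(5,4 \right)},-1 \right)},1 \right)} = \left(\left(-2\right) 1\right)^{2} = \left(-2\right)^{2} = 4$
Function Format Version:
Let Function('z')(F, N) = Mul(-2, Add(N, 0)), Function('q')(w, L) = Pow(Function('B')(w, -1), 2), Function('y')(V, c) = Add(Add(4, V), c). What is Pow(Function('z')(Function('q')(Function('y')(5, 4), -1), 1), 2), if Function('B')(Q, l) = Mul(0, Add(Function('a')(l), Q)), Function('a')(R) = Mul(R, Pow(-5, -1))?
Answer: 4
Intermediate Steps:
Function('a')(R) = Mul(Rational(-1, 5), R) (Function('a')(R) = Mul(R, Rational(-1, 5)) = Mul(Rational(-1, 5), R))
Function('B')(Q, l) = 0 (Function('B')(Q, l) = Mul(0, Add(Mul(Rational(-1, 5), l), Q)) = Mul(0, Add(Q, Mul(Rational(-1, 5), l))) = 0)
Function('y')(V, c) = Add(4, V, c)
Function('q')(w, L) = 0 (Function('q')(w, L) = Pow(0, 2) = 0)
Function('z')(F, N) = Mul(-2, N)
Pow(Function('z')(Function('q')(Function('y')(5, 4), -1), 1), 2) = Pow(Mul(-2, 1), 2) = Pow(-2, 2) = 4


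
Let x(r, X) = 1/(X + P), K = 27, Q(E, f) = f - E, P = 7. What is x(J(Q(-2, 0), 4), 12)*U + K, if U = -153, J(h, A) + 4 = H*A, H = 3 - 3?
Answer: 360/19 ≈ 18.947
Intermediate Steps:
H = 0
J(h, A) = -4 (J(h, A) = -4 + 0*A = -4 + 0 = -4)
x(r, X) = 1/(7 + X) (x(r, X) = 1/(X + 7) = 1/(7 + X))
x(J(Q(-2, 0), 4), 12)*U + K = -153/(7 + 12) + 27 = -153/19 + 27 = 360/19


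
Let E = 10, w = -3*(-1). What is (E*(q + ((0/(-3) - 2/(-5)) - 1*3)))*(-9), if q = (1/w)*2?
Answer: 174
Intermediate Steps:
w = 3
q = ⅔ (q = (1/3)*2 = (1*(⅓))*2 = (⅓)*2 = ⅔ ≈ 0.66667)
(E*(q + ((0/(-3) - 2/(-5)) - 1*3)))*(-9) = (10*(⅔ + ((0/(-3) - 2/(-5)) - 1*3)))*(-9) = (10*(⅔ + ((0*(-⅓) - 2*(-⅕)) - 3)))*(-9) = (10*(⅔ + ((0 + ⅖) - 3)))*(-9) = (10*(⅔ + (⅖ - 3)))*(-9) = (10*(⅔ - 13/5))*(-9) = (10*(-29/15))*(-9) = -58/3*(-9) = 174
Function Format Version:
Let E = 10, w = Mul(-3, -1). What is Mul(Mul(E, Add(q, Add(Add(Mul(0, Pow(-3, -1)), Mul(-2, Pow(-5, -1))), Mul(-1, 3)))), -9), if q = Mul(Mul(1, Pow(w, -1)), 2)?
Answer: 174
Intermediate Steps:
w = 3
q = Rational(2, 3) (q = Mul(Mul(1, Pow(3, -1)), 2) = Mul(Mul(1, Rational(1, 3)), 2) = Mul(Rational(1, 3), 2) = Rational(2, 3) ≈ 0.66667)
Mul(Mul(E, Add(q, Add(Add(Mul(0, Pow(-3, -1)), Mul(-2, Pow(-5, -1))), Mul(-1, 3)))), -9) = Mul(Mul(10, Add(Rational(2, 3), Add(Add(Mul(0, Pow(-3, -1)), Mul(-2, Pow(-5, -1))), Mul(-1, 3)))), -9) = Mul(Mul(10, Add(Rational(2, 3), Add(Add(Mul(0, Rational(-1, 3)), Mul(-2, Rational(-1, 5))), -3))), -9) = Mul(Mul(10, Add(Rational(2, 3), Add(Add(0, Rational(2, 5)), -3))), -9) = Mul(Mul(10, Add(Rational(2, 3), Add(Rational(2, 5), -3))), -9) = Mul(Mul(10, Add(Rational(2, 3), Rational(-13, 5))), -9) = Mul(Mul(10, Rational(-29, 15)), -9) = Mul(Rational(-58, 3), -9) = 174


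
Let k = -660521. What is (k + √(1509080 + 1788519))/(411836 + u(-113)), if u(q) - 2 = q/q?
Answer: -660521/411839 + √3297599/411839 ≈ -1.5994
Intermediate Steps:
u(q) = 3 (u(q) = 2 + q/q = 2 + 1 = 3)
(k + √(1509080 + 1788519))/(411836 + u(-113)) = (-660521 + √(1509080 + 1788519))/(411836 + 3) = (-660521 + √3297599)/411839 = (-660521 + √3297599)*(1/411839) = -660521/411839 + √3297599/411839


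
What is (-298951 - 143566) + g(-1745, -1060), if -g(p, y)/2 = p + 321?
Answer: -439669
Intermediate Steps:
g(p, y) = -642 - 2*p (g(p, y) = -2*(p + 321) = -2*(321 + p) = -642 - 2*p)
(-298951 - 143566) + g(-1745, -1060) = (-298951 - 143566) + (-642 - 2*(-1745)) = -442517 + (-642 + 3490) = -442517 + 2848 = -439669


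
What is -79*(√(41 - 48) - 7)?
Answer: 553 - 79*I*√7 ≈ 553.0 - 209.01*I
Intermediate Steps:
-79*(√(41 - 48) - 7) = -79*(√(-7) - 7) = -79*(I*√7 - 7) = -79*(-7 + I*√7) = 553 - 79*I*√7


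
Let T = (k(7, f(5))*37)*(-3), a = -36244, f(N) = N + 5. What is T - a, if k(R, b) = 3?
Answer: 35911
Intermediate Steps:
f(N) = 5 + N
T = -333 (T = (3*37)*(-3) = 111*(-3) = -333)
T - a = -333 - 1*(-36244) = -333 + 36244 = 35911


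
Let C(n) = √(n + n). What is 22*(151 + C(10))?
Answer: 3322 + 44*√5 ≈ 3420.4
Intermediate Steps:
C(n) = √2*√n (C(n) = √(2*n) = √2*√n)
22*(151 + C(10)) = 22*(151 + √2*√10) = 22*(151 + 2*√5) = 3322 + 44*√5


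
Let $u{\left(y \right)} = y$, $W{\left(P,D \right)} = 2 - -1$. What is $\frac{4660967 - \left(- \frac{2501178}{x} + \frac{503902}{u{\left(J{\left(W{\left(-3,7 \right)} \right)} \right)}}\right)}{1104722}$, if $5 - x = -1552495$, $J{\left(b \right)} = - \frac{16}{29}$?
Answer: $\frac{5769391170577}{1143387270000} \approx 5.0459$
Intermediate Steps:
$W{\left(P,D \right)} = 3$ ($W{\left(P,D \right)} = 2 + 1 = 3$)
$J{\left(b \right)} = - \frac{16}{29}$ ($J{\left(b \right)} = \left(-16\right) \frac{1}{29} = - \frac{16}{29}$)
$x = 1552500$ ($x = 5 - -1552495 = 5 + 1552495 = 1552500$)
$\frac{4660967 - \left(- \frac{2501178}{x} + \frac{503902}{u{\left(J{\left(W{\left(-3,7 \right)} \right)} \right)}}\right)}{1104722} = \frac{4660967 - \left(- \frac{2501178}{1552500} + \frac{503902}{- \frac{16}{29}}\right)}{1104722} = \left(4660967 - \left(\left(-2501178\right) \frac{1}{1552500} + 503902 \left(- \frac{29}{16}\right)\right)\right) \frac{1}{1104722} = \left(4660967 - \left(- \frac{416863}{258750} - \frac{7306579}{8}\right)\right) \frac{1}{1104722} = \left(4660967 - - \frac{945290325577}{1035000}\right) \frac{1}{1104722} = \left(4660967 + \frac{945290325577}{1035000}\right) \frac{1}{1104722} = \frac{5769391170577}{1035000} \cdot \frac{1}{1104722} = \frac{5769391170577}{1143387270000}$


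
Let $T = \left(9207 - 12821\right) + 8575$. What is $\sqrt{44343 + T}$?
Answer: $2 \sqrt{12326} \approx 222.04$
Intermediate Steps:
$T = 4961$ ($T = -3614 + 8575 = 4961$)
$\sqrt{44343 + T} = \sqrt{44343 + 4961} = \sqrt{49304} = 2 \sqrt{12326}$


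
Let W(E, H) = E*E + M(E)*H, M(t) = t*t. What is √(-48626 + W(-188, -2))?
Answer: 3*I*√9330 ≈ 289.78*I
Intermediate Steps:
M(t) = t²
W(E, H) = E² + H*E² (W(E, H) = E*E + E²*H = E² + H*E²)
√(-48626 + W(-188, -2)) = √(-48626 + (-188)²*(1 - 2)) = √(-48626 + 35344*(-1)) = √(-48626 - 35344) = √(-83970) = 3*I*√9330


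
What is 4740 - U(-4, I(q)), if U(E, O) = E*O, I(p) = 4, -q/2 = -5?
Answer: 4756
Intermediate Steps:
q = 10 (q = -2*(-5) = 10)
4740 - U(-4, I(q)) = 4740 - (-4)*4 = 4740 - 1*(-16) = 4740 + 16 = 4756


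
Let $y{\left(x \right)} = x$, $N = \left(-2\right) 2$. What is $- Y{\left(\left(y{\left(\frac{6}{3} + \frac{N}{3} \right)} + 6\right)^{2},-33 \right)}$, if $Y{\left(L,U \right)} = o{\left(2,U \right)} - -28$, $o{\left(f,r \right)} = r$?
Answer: $5$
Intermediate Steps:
$N = -4$
$Y{\left(L,U \right)} = 28 + U$ ($Y{\left(L,U \right)} = U - -28 = U + 28 = 28 + U$)
$- Y{\left(\left(y{\left(\frac{6}{3} + \frac{N}{3} \right)} + 6\right)^{2},-33 \right)} = - (28 - 33) = \left(-1\right) \left(-5\right) = 5$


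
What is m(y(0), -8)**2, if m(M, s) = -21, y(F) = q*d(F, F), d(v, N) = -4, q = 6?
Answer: 441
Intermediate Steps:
y(F) = -24 (y(F) = 6*(-4) = -24)
m(y(0), -8)**2 = (-21)**2 = 441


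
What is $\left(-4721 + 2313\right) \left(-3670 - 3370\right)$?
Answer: $16952320$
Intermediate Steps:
$\left(-4721 + 2313\right) \left(-3670 - 3370\right) = \left(-2408\right) \left(-7040\right) = 16952320$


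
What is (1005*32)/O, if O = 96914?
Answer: 16080/48457 ≈ 0.33184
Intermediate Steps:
(1005*32)/O = (1005*32)/96914 = 32160*(1/96914) = 16080/48457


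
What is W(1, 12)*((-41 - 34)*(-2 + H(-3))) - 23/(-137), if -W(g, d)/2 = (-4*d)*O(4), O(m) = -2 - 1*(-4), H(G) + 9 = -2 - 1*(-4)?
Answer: 17755223/137 ≈ 1.2960e+5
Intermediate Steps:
H(G) = -7 (H(G) = -9 + (-2 - 1*(-4)) = -9 + (-2 + 4) = -9 + 2 = -7)
O(m) = 2 (O(m) = -2 + 4 = 2)
W(g, d) = 16*d (W(g, d) = -2*(-4*d)*2 = -(-16)*d = 16*d)
W(1, 12)*((-41 - 34)*(-2 + H(-3))) - 23/(-137) = (16*12)*((-41 - 34)*(-2 - 7)) - 23/(-137) = 192*(-75*(-9)) - 23*(-1/137) = 192*675 + 23/137 = 129600 + 23/137 = 17755223/137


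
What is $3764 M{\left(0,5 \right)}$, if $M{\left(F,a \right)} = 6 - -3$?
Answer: $33876$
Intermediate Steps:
$M{\left(F,a \right)} = 9$ ($M{\left(F,a \right)} = 6 + 3 = 9$)
$3764 M{\left(0,5 \right)} = 3764 \cdot 9 = 33876$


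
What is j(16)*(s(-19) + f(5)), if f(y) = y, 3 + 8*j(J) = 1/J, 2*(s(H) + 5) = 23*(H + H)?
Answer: 20539/128 ≈ 160.46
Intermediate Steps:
s(H) = -5 + 23*H (s(H) = -5 + (23*(H + H))/2 = -5 + (23*(2*H))/2 = -5 + (46*H)/2 = -5 + 23*H)
j(J) = -3/8 + 1/(8*J)
j(16)*(s(-19) + f(5)) = ((⅛)*(1 - 3*16)/16)*((-5 + 23*(-19)) + 5) = ((⅛)*(1/16)*(1 - 48))*((-5 - 437) + 5) = ((⅛)*(1/16)*(-47))*(-442 + 5) = -47/128*(-437) = 20539/128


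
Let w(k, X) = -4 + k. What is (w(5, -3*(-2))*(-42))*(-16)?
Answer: 672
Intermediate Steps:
(w(5, -3*(-2))*(-42))*(-16) = ((-4 + 5)*(-42))*(-16) = (1*(-42))*(-16) = -42*(-16) = 672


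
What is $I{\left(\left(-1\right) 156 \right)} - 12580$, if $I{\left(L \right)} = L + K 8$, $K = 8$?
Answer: $-12672$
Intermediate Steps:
$I{\left(L \right)} = 64 + L$ ($I{\left(L \right)} = L + 8 \cdot 8 = L + 64 = 64 + L$)
$I{\left(\left(-1\right) 156 \right)} - 12580 = \left(64 - 156\right) - 12580 = -92 - 12580 = -12672$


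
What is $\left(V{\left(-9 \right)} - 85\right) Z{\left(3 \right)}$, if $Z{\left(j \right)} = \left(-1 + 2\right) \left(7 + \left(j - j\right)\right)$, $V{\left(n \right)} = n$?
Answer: $-658$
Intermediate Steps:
$Z{\left(j \right)} = 7$ ($Z{\left(j \right)} = 1 \left(7 + 0\right) = 1 \cdot 7 = 7$)
$\left(V{\left(-9 \right)} - 85\right) Z{\left(3 \right)} = \left(-9 - 85\right) 7 = \left(-94\right) 7 = -658$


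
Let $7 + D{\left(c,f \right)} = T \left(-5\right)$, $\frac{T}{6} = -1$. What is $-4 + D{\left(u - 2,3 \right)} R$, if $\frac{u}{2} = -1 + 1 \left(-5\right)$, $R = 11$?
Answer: $249$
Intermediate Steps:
$T = -6$ ($T = 6 \left(-1\right) = -6$)
$u = -12$ ($u = 2 \left(-1 + 1 \left(-5\right)\right) = 2 \left(-1 - 5\right) = 2 \left(-6\right) = -12$)
$D{\left(c,f \right)} = 23$ ($D{\left(c,f \right)} = -7 - -30 = -7 + 30 = 23$)
$-4 + D{\left(u - 2,3 \right)} R = -4 + 23 \cdot 11 = -4 + 253 = 249$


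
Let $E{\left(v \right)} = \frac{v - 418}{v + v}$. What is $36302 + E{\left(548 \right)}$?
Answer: $\frac{19893561}{548} \approx 36302.0$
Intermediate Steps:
$E{\left(v \right)} = \frac{-418 + v}{2 v}$
$36302 + E{\left(548 \right)} = 36302 + \frac{-418 + 548}{2 \cdot 548} = 36302 + \frac{1}{2} \cdot \frac{1}{548} \cdot 130 = 36302 + \frac{65}{548} = \frac{19893561}{548}$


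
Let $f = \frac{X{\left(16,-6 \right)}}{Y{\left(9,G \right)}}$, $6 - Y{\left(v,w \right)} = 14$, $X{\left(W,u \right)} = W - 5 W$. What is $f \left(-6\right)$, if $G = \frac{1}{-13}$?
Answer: $-48$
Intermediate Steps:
$X{\left(W,u \right)} = - 4 W$
$G = - \frac{1}{13} \approx -0.076923$
$Y{\left(v,w \right)} = -8$ ($Y{\left(v,w \right)} = 6 - 14 = -8$)
$f = 8$ ($f = \frac{\left(-4\right) 16}{-8} = \left(-64\right) \left(- \frac{1}{8}\right) = 8$)
$f \left(-6\right) = 8 \left(-6\right) = -48$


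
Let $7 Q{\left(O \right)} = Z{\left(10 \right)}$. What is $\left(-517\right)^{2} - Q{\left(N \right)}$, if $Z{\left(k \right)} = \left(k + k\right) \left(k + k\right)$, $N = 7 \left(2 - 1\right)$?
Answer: $\frac{1870623}{7} \approx 2.6723 \cdot 10^{5}$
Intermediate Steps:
$N = 7$ ($N = 7 \cdot 1 = 7$)
$Z{\left(k \right)} = 4 k^{2}$ ($Z{\left(k \right)} = 2 k 2 k = 4 k^{2}$)
$Q{\left(O \right)} = \frac{400}{7}$ ($Q{\left(O \right)} = \frac{4 \cdot 10^{2}}{7} = \frac{4 \cdot 100}{7} = \frac{1}{7} \cdot 400 = \frac{400}{7}$)
$\left(-517\right)^{2} - Q{\left(N \right)} = \left(-517\right)^{2} - \frac{400}{7} = 267289 - \frac{400}{7} = \frac{1870623}{7}$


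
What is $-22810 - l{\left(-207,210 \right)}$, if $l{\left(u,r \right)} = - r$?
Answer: $-22600$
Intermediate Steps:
$-22810 - l{\left(-207,210 \right)} = -22810 - \left(-1\right) 210 = -22810 - -210 = -22810 + 210 = -22600$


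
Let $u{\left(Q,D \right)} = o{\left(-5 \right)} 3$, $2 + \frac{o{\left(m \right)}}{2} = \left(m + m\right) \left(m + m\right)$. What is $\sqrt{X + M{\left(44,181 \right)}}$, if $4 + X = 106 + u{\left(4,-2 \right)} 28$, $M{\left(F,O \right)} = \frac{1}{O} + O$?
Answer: $\frac{2 \sqrt{137162162}}{181} \approx 129.41$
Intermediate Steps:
$o{\left(m \right)} = -4 + 8 m^{2}$ ($o{\left(m \right)} = -4 + 2 \left(m + m\right) \left(m + m\right) = -4 + 2 \cdot 2 m 2 m = -4 + 2 \cdot 4 m^{2} = -4 + 8 m^{2}$)
$u{\left(Q,D \right)} = 588$ ($u{\left(Q,D \right)} = \left(-4 + 8 \left(-5\right)^{2}\right) 3 = \left(-4 + 8 \cdot 25\right) 3 = \left(-4 + 200\right) 3 = 196 \cdot 3 = 588$)
$M{\left(F,O \right)} = O + \frac{1}{O}$
$X = 16566$ ($X = -4 + \left(106 + 588 \cdot 28\right) = -4 + \left(106 + 16464\right) = -4 + 16570 = 16566$)
$\sqrt{X + M{\left(44,181 \right)}} = \sqrt{16566 + \left(181 + \frac{1}{181}\right)} = \sqrt{16566 + \frac{32762}{181}} = \sqrt{\frac{3031208}{181}} = \frac{2 \sqrt{137162162}}{181}$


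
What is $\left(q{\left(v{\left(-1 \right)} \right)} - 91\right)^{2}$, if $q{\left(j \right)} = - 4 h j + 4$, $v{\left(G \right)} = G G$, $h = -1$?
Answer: $6889$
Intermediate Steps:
$v{\left(G \right)} = G^{2}$
$q{\left(j \right)} = 4 + 4 j$ ($q{\left(j \right)} = \left(-4\right) \left(-1\right) j + 4 = 4 j + 4 = 4 + 4 j$)
$\left(q{\left(v{\left(-1 \right)} \right)} - 91\right)^{2} = \left(\left(4 + 4 \left(-1\right)^{2}\right) - 91\right)^{2} = \left(\left(4 + 4 \cdot 1\right) - 91\right)^{2} = \left(\left(4 + 4\right) - 91\right)^{2} = \left(8 - 91\right)^{2} = \left(-83\right)^{2} = 6889$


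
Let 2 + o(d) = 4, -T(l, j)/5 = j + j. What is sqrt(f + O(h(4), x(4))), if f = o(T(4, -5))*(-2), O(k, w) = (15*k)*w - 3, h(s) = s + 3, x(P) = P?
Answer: sqrt(413) ≈ 20.322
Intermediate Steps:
h(s) = 3 + s
T(l, j) = -10*j (T(l, j) = -5*(j + j) = -10*j)
O(k, w) = -3 + 15*k*w (O(k, w) = 15*k*w - 3 = -3 + 15*k*w)
o(d) = 2 (o(d) = -2 + 4 = 2)
f = -4 (f = 2*(-2) = -4)
sqrt(f + O(h(4), x(4))) = sqrt(-4 + (-3 + 15*(3 + 4)*4)) = sqrt(-4 + (-3 + 15*7*4)) = sqrt(-4 + (-3 + 420)) = sqrt(-4 + 417) = sqrt(413)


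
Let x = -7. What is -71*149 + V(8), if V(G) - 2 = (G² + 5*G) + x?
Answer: -10480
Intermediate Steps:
V(G) = -5 + G² + 5*G (V(G) = 2 + ((G² + 5*G) - 7) = 2 + (-7 + G² + 5*G) = -5 + G² + 5*G)
-71*149 + V(8) = -71*149 + (-5 + 8² + 5*8) = -10579 + (-5 + 64 + 40) = -10579 + 99 = -10480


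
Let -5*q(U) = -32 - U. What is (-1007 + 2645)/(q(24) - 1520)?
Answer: -4095/3772 ≈ -1.0856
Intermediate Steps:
q(U) = 32/5 + U/5 (q(U) = -(-32 - U)/5 = 32/5 + U/5)
(-1007 + 2645)/(q(24) - 1520) = (-1007 + 2645)/((32/5 + (⅕)*24) - 1520) = 1638/((32/5 + 24/5) - 1520) = 1638/(56/5 - 1520) = 1638/(-7544/5) = 1638*(-5/7544) = -4095/3772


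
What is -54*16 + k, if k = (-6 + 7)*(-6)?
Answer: -870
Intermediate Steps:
k = -6 (k = 1*(-6) = -6)
-54*16 + k = -54*16 - 6 = -864 - 6 = -870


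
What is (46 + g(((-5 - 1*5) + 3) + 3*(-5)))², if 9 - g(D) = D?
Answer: 5929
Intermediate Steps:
g(D) = 9 - D
(46 + g(((-5 - 1*5) + 3) + 3*(-5)))² = (46 + (9 - (((-5 - 1*5) + 3) + 3*(-5))))² = (46 + (9 - (((-5 - 5) + 3) - 15)))² = (46 + (9 - ((-10 + 3) - 15)))² = (46 + (9 - (-7 - 15)))² = (46 + (9 - 1*(-22)))² = (46 + (9 + 22))² = (46 + 31)² = 77² = 5929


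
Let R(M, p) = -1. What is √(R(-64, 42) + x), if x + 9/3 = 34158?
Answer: √34154 ≈ 184.81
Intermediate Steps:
x = 34155 (x = -3 + 34158 = 34155)
√(R(-64, 42) + x) = √(-1 + 34155) = √34154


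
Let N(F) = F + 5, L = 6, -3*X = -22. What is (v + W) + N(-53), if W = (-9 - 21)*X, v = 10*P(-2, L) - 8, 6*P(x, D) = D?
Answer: -266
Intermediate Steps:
X = 22/3 (X = -⅓*(-22) = 22/3 ≈ 7.3333)
P(x, D) = D/6
v = 2 (v = 10*((⅙)*6) - 8 = 10*1 - 8 = 10 - 8 = 2)
N(F) = 5 + F
W = -220 (W = (-9 - 21)*(22/3) = -30*22/3 = -220)
(v + W) + N(-53) = (2 - 220) + (5 - 53) = -218 - 48 = -266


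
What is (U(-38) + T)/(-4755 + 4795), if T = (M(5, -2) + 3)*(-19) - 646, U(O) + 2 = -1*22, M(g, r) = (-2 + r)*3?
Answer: -499/40 ≈ -12.475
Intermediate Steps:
M(g, r) = -6 + 3*r
U(O) = -24 (U(O) = -2 - 1*22 = -2 - 22 = -24)
T = -475 (T = ((-6 + 3*(-2)) + 3)*(-19) - 646 = ((-6 - 6) + 3)*(-19) - 646 = (-12 + 3)*(-19) - 646 = -9*(-19) - 646 = 171 - 646 = -475)
(U(-38) + T)/(-4755 + 4795) = (-24 - 475)/(-4755 + 4795) = -499/40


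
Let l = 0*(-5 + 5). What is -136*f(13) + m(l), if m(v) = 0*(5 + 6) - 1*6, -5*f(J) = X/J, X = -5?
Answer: -214/13 ≈ -16.462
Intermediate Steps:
f(J) = 1/J (f(J) = -(-1)/J = 1/J)
l = 0 (l = 0*0 = 0)
m(v) = -6 (m(v) = 0*11 - 6 = 0 - 6 = -6)
-136*f(13) + m(l) = -136/13 - 6 = -214/13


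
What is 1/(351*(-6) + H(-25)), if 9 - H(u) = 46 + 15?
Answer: -1/2158 ≈ -0.00046339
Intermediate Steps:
H(u) = -52 (H(u) = 9 - (46 + 15) = 9 - 1*61 = 9 - 61 = -52)
1/(351*(-6) + H(-25)) = 1/(351*(-6) - 52) = 1/(-2106 - 52) = 1/(-2158) = -1/2158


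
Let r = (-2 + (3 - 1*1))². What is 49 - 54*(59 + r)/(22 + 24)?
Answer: -466/23 ≈ -20.261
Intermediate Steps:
r = 0 (r = (-2 + (3 - 1))² = (-2 + 2)² = 0² = 0)
49 - 54*(59 + r)/(22 + 24) = 49 - 54*(59 + 0)/(22 + 24) = 49 - 3186/46 = 49 - 54*59/46 = 49 - 1593/23 = -466/23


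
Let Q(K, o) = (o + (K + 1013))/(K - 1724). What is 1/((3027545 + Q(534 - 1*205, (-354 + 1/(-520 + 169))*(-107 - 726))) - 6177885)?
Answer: -15795/49762974347 ≈ -3.1740e-7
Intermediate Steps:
Q(K, o) = (1013 + K + o)/(-1724 + K) (Q(K, o) = (o + (1013 + K))/(-1724 + K) = (1013 + K + o)/(-1724 + K))
1/((3027545 + Q(534 - 1*205, (-354 + 1/(-520 + 169))*(-107 - 726))) - 6177885) = 1/((3027545 + (1013 + (534 - 1*205) + (-354 + 1/(-520 + 169))*(-107 - 726))/(-1724 + (534 - 1*205))) - 6177885) = 1/((3027545 + (1013 + (534 - 205) + (-354 + 1/(-351))*(-833))/(-1724 + (534 - 205))) - 6177885) = 1/((3027545 + (1013 + 329 + (-354 - 1/351)*(-833))/(-1724 + 329)) - 6177885) = 1/((3027545 + (1013 + 329 - 124255/351*(-833))/(-1395)) - 6177885) = 1/((3027545 - (1013 + 329 + 103504415/351)/1395) - 6177885) = 1/((3027545 - 1/1395*103975457/351) - 6177885) = 1/((3027545 - 3354047/15795) - 6177885) = 1/(47816719228/15795 - 6177885) = 1/(-49762974347/15795) = -15795/49762974347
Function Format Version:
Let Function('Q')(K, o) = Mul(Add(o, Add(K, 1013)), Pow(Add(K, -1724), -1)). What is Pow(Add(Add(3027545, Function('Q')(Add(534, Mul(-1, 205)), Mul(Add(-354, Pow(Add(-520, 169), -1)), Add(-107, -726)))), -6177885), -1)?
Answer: Rational(-15795, 49762974347) ≈ -3.1740e-7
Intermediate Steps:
Function('Q')(K, o) = Mul(Pow(Add(-1724, K), -1), Add(1013, K, o)) (Function('Q')(K, o) = Mul(Add(o, Add(1013, K)), Pow(Add(-1724, K), -1)) = Mul(Add(1013, K, o), Pow(Add(-1724, K), -1)) = Mul(Pow(Add(-1724, K), -1), Add(1013, K, o)))
Pow(Add(Add(3027545, Function('Q')(Add(534, Mul(-1, 205)), Mul(Add(-354, Pow(Add(-520, 169), -1)), Add(-107, -726)))), -6177885), -1) = Pow(Add(Add(3027545, Mul(Pow(Add(-1724, Add(534, Mul(-1, 205))), -1), Add(1013, Add(534, Mul(-1, 205)), Mul(Add(-354, Pow(Add(-520, 169), -1)), Add(-107, -726))))), -6177885), -1) = Pow(Add(Add(3027545, Mul(Pow(Add(-1724, Add(534, -205)), -1), Add(1013, Add(534, -205), Mul(Add(-354, Pow(-351, -1)), -833)))), -6177885), -1) = Pow(Add(Add(3027545, Mul(Pow(Add(-1724, 329), -1), Add(1013, 329, Mul(Add(-354, Rational(-1, 351)), -833)))), -6177885), -1) = Pow(Add(Add(3027545, Mul(Pow(-1395, -1), Add(1013, 329, Mul(Rational(-124255, 351), -833)))), -6177885), -1) = Pow(Add(Add(3027545, Mul(Rational(-1, 1395), Add(1013, 329, Rational(103504415, 351)))), -6177885), -1) = Pow(Add(Add(3027545, Mul(Rational(-1, 1395), Rational(103975457, 351))), -6177885), -1) = Pow(Add(Add(3027545, Rational(-3354047, 15795)), -6177885), -1) = Pow(Add(Rational(47816719228, 15795), -6177885), -1) = Pow(Rational(-49762974347, 15795), -1) = Rational(-15795, 49762974347)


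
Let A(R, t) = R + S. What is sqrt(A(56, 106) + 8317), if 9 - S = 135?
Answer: sqrt(8247) ≈ 90.813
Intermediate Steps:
S = -126 (S = 9 - 1*135 = 9 - 135 = -126)
A(R, t) = -126 + R (A(R, t) = R - 126 = -126 + R)
sqrt(A(56, 106) + 8317) = sqrt((-126 + 56) + 8317) = sqrt(-70 + 8317) = sqrt(8247)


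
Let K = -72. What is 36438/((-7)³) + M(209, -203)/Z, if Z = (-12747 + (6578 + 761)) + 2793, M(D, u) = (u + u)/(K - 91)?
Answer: -15531654568/146202035 ≈ -106.23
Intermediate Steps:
M(D, u) = -2*u/163 (M(D, u) = (u + u)/(-72 - 91) = (2*u)/(-163) = (2*u)*(-1/163) = -2*u/163)
Z = -2615 (Z = (-12747 + 7339) + 2793 = -5408 + 2793 = -2615)
36438/((-7)³) + M(209, -203)/Z = 36438/((-7)³) - 2/163*(-203)/(-2615) = 36438/(-343) + (406/163)*(-1/2615) = 36438*(-1/343) - 406/426245 = -36438/343 - 406/426245 = -15531654568/146202035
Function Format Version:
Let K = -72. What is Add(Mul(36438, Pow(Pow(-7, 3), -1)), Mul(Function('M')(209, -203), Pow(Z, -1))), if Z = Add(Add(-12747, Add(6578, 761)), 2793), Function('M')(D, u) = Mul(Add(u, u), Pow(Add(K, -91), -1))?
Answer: Rational(-15531654568, 146202035) ≈ -106.23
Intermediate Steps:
Function('M')(D, u) = Mul(Rational(-2, 163), u) (Function('M')(D, u) = Mul(Add(u, u), Pow(Add(-72, -91), -1)) = Mul(Mul(2, u), Pow(-163, -1)) = Mul(Mul(2, u), Rational(-1, 163)) = Mul(Rational(-2, 163), u))
Z = -2615 (Z = Add(Add(-12747, 7339), 2793) = Add(-5408, 2793) = -2615)
Add(Mul(36438, Pow(Pow(-7, 3), -1)), Mul(Function('M')(209, -203), Pow(Z, -1))) = Add(Mul(36438, Pow(Pow(-7, 3), -1)), Mul(Mul(Rational(-2, 163), -203), Pow(-2615, -1))) = Add(Mul(36438, Pow(-343, -1)), Mul(Rational(406, 163), Rational(-1, 2615))) = Add(Mul(36438, Rational(-1, 343)), Rational(-406, 426245)) = Add(Rational(-36438, 343), Rational(-406, 426245)) = Rational(-15531654568, 146202035)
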